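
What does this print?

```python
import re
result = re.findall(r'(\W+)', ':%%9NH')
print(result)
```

[':%%']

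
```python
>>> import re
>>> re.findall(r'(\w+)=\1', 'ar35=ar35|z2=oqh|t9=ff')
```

['ar35']

The backreference `\1` re-matches whatever the first group consumed, character for character.
One capturing group, so `findall` returns just the captured substring from the one match — 1 in all.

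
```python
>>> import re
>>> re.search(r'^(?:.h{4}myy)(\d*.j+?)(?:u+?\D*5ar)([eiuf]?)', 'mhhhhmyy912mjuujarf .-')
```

None

Here the pattern never matches, so the call returns None.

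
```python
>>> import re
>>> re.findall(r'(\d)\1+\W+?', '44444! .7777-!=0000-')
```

['4', '7', '0']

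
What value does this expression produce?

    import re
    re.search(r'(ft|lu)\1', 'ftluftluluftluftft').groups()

('lu',)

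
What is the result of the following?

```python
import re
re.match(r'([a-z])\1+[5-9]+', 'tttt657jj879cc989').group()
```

'tttt657'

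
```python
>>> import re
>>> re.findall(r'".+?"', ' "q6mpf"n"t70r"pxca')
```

['"q6mpf"', '"t70r"']

A non-greedy quantifier consumes as few characters as it can — just enough that the remainder of the pattern still matches from where it stops; whatever follows it matches normally.
Walking the string: at [1:8] → '"q6mpf"'; at [9:15] → '"t70r"'.
No capturing groups, so `findall` returns the 2 full match strings.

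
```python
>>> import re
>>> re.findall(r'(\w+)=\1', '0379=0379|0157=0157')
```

`\1` has to match the exact text group 1 already captured.
Walking the string: at [0:9] match '0379=0379', group 1 = '0379'; at [10:19] match '0157=0157', group 1 = '0157'.
With a single group, `findall` returns only what that group captured — 2 items.

['0379', '0157']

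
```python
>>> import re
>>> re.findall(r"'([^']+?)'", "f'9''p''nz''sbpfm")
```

`findall` collects group 1 from each match (3 total).

['9', 'p', 'nz']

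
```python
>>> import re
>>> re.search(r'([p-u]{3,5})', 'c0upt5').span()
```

This matches 3 to 5 of a character in [p-u] (captured).
Unlike `match`, `search` isn't anchored — it looks for the pattern anywhere in the string.
The match spans [2:5] → 'upt'.
Captured: group 1 = 'upt'.

(2, 5)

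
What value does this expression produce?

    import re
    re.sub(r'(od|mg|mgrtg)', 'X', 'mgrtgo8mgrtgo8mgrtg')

'Xrtgo8Xrtgo8Xrtg'

`|` is ordered: at each position the engine commits to the first alternative that works.
Matches: at [0:2] → 'mg'; at [7:9] → 'mg'; at [14:16] → 'mg'.
Each match is replaced by 'X'.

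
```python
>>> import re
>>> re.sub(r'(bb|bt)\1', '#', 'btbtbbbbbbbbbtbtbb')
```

'####bb'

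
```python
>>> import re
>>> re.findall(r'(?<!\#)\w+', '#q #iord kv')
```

['ord', 'kv']

`(?!…)`/`(?<!…)` only lets a position through if the neighbouring text does NOT match; no characters are consumed.
Matches: at [5:8] → 'ord'; at [9:11] → 'kv'.
With no groups in the pattern, `findall` gives back each whole match — 2 here.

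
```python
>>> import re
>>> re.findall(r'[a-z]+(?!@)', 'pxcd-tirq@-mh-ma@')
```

['pxcd', 'tir', 'mh', 'm']

`(?!…)`/`(?<!…)` only lets a position through if the neighbouring text does NOT match; no characters are consumed.
Since nothing is captured, `findall` lists the 4 matched substrings directly.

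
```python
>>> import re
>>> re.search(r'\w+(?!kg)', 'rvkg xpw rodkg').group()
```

`(?!…)`/`(?<!…)` only lets a position through if the neighbouring text does NOT match; no characters are consumed.
The match spans [0:4] → 'rvkg'.

'rvkg'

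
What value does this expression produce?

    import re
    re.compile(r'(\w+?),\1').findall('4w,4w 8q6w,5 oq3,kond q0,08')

['4w', '0']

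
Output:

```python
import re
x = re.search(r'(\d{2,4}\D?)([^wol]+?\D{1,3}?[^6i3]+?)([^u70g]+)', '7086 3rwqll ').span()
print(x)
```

Pattern: 2 to 4 of a digit, then optionally a non-digit (captured); then one or more of any character except [wol] (lazy), then 1 to 3 of a non-digit (lazy), then one or more of any character except [6i3] (lazy) (captured); then one or more of any character except [u70g] (captured).
Unlike `match`, `search` isn't anchored — it looks for the pattern anywhere in the string.
The match spans [0:12] → '7086 3rwqll '.
Captured: group 1 = '7086 ', group 2 = '3rw', group 3 = 'qll '.

(0, 12)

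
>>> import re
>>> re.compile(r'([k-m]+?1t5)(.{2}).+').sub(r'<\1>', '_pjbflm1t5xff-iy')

The replacement refers to a captured group, so each match is rewritten using its own captured text.

'_pjbf<lm1t5>'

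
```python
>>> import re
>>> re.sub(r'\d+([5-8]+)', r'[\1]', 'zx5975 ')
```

`\1` in the replacement pulls in group 1's text for each match.

'zx[5] '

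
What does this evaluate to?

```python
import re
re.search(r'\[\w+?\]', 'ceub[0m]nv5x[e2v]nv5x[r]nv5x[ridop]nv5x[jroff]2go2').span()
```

`re.search` tries every starting position until one works.
The match spans [4:8] → '[0m]'.

(4, 8)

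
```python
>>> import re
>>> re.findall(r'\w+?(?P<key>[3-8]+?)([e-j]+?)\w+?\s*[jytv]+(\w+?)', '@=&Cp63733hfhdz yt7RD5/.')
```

[('63733', 'h', '7')]

Pattern: one or more of a word character (lazy); then one or more of a character in [3-8] (lazy) (captured as 'key'); then one or more of a character in [e-j] (lazy) (captured); then one or more of a word character (lazy), then zero or more of whitespace, then one or more of one of [jytv]; then one or more of a word character (lazy) (captured).
3 groups means the one result is a tuple of 3 captured strings — 1 here.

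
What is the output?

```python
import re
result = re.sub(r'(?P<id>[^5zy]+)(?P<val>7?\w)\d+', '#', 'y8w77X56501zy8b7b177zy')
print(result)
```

y#zy#zy

Pattern: one or more of any character except [5zy] (captured as 'id'); then optionally the literal '7', then a word character (captured as 'val'); then one or more of a digit.
Matches: at [1:11] → '8w77X56501'; at [13:20] → '8b7b177'.
`sub` substitutes '#' at each match site.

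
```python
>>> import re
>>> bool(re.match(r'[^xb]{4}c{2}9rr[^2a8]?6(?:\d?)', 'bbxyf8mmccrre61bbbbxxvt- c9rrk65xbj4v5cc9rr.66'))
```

False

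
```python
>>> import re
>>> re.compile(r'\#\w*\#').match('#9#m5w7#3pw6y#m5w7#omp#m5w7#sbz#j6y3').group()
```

'#9#'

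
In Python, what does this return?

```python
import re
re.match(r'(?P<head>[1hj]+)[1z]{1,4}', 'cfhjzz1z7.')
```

None

`re.match` won't scan ahead — the pattern has to work from the very first character.
Here the pattern fails at index 0, so the call returns None.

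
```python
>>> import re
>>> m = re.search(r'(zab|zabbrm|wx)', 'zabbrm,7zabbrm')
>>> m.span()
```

(0, 3)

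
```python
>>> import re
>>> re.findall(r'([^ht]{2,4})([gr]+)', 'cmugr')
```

[('cmug', 'r')]

`findall` packs the 2 group values into a tuple for every match.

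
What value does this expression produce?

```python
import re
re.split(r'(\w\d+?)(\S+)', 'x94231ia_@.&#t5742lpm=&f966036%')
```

['', 'x9', '4231ia_@.&#t5742lpm=&f966036%', '']

The pattern matches a word character, then one or more of a digit (lazy) (captured); then one or more of a non-whitespace character (captured).
The `?` after the quantifier makes it lazy — it takes as little as possible before letting the rest of the pattern try.
Matches to split on: at [0:31] → 'x94231ia_@.&#t5742lpm=&f966036%'.
`re.split` interleaves the captured-group text with the surrounding fragments.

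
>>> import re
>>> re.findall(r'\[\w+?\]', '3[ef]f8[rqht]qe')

No capturing groups, so `findall` returns the 2 full match strings.

['[ef]', '[rqht]']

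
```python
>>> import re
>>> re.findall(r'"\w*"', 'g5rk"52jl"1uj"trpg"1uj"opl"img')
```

Walking the string: at [4:10] → '"52jl"'; at [13:19] → '"trpg"'; at [22:27] → '"opl"'.
Since nothing is captured, `findall` lists the 3 matched substrings directly.

['"52jl"', '"trpg"', '"opl"']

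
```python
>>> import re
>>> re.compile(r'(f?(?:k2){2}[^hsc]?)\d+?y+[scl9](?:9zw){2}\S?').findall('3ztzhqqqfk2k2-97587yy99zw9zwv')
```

The pattern matches optionally a literal 'f', then the literal 'k2' repeated 2 times, then optionally any character except [hsc] (captured); then one or more of a digit (lazy), then one or more of the literal 'y', then one of [scl9]; then the literal '9zw' repeated 2 times, then optionally a non-whitespace character.
Matches: at [8:29] match 'fk2k2-97587yy99zw9zwv', group 1 = 'fk2k2-'.
One capturing group, so `findall` returns just the captured substring from the one match — 1 in all.

['fk2k2-']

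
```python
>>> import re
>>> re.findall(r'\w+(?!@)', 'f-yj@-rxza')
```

['f', 'y', 'rxza']

A negative assertion filters positions out without eating any characters.
Matches: at [0:1] → 'f'; at [2:3] → 'y'; at [6:10] → 'rxza'.
`findall` yields the raw match text (3 of them) because the pattern has no groups.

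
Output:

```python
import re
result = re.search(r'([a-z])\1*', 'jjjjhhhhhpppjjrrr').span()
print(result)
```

`\1` has to match the exact text group 1 already captured.
`re.search` scans for the first position where the pattern succeeds.
The match spans [0:4] → 'jjjj'.
Captured: group 1 = 'j'.

(0, 4)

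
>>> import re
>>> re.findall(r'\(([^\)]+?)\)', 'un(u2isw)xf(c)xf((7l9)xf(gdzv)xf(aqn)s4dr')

['u2isw', 'c', '(7l9', 'gdzv', 'aqn']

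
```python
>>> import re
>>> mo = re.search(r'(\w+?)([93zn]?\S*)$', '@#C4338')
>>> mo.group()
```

'C4338'

Pattern: one or more of a word character (lazy) (captured); then optionally one of [93zn], then zero or more of a non-whitespace character (captured); then anchored at the end.
`re.search` tries every starting position until one works.
The match spans [2:7] → 'C4338'.
Captured: group 1 = 'C', group 2 = '4338'.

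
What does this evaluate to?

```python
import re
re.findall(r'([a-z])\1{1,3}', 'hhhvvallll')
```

After group 1 captures some text, `\1` only succeeds where that same text appears again.
Walking the string: at [0:3] match 'hhh', group 1 = 'h'; at [3:5] match 'vv', group 1 = 'v'; at [6:10] match 'llll', group 1 = 'l'.
One capturing group, so `findall` returns just the captured substring from each match — 3 in all.

['h', 'v', 'l']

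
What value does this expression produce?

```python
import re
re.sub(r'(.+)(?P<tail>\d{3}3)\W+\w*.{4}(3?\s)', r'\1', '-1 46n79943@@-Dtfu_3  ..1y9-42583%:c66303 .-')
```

This matches one or more of any character (captured); then exactly 3 of a digit, then a literal '3' (captured as 'tail'); then one or more of a non-word character, then zero or more of a word character, then exactly 4 of any character; then optionally the literal '3', then whitespace (captured).
Matches: at [0:42] → '-1 46n79943@@-Dtfu_3  ..1y9-42583%:c66303 '.
The replacement refers to a captured group, so each match is rewritten using its own captured text.

'-1 46n79943@@-Dtfu_3  ..1y9-4.-'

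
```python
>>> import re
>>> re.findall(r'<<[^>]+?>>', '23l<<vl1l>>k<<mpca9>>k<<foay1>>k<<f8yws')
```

['<<vl1l>>', '<<mpca9>>', '<<foay1>>']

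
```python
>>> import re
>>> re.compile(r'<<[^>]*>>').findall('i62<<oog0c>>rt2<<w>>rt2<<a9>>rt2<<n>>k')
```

`findall` yields the raw match text (4 of them) because the pattern has no groups.

['<<oog0c>>', '<<w>>', '<<a9>>', '<<n>>']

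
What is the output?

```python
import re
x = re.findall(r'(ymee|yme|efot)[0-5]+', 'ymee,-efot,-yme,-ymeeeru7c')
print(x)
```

With a single group, `findall` returns only what that group captured — 0 items.
Nothing in the string satisfies the pattern, so the list is empty.

[]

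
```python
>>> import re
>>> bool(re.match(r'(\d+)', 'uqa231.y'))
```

False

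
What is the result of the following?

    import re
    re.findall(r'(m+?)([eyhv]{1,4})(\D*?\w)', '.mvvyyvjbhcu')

[('m', 'vvyy', 'v')]

This matches one or more of a literal 'm' (lazy) (captured); then 1 to 4 of one of [eyhv] (captured); then zero or more of a non-digit (lazy), then a word character (captured).
A `+?`/`*?`/`{m,n}?` starts at its minimum and grows only as far as needed for what follows to match.
Scanning left to right: at [1:7] match 'mvvyyv', groups = ('m', 'vvyy', 'v').
With 3 capturing groups, `findall` returns a 3-tuple per match.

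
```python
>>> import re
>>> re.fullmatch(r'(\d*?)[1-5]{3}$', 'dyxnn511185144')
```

This matches zero or more of a digit (lazy) (captured); then exactly 3 of a character in [1-5]; then anchored at the end.
`re.fullmatch` is like wrapping the pattern in `^…$` (in single-line mode).
Here the string isn't matched end-to-end, so the call returns None.

None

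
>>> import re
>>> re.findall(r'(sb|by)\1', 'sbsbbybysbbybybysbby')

['sb', 'by', 'by']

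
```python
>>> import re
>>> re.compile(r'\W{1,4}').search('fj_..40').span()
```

(3, 5)

This matches 1 to 4 of a non-word character.
Unlike `match`, `search` isn't anchored — it looks for the pattern anywhere in the string.
The match spans [3:5] → '..'.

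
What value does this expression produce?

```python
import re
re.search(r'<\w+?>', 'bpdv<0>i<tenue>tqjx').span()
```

(4, 7)

`re.search` scans for the first position where the pattern succeeds.
The match spans [4:7] → '<0>'.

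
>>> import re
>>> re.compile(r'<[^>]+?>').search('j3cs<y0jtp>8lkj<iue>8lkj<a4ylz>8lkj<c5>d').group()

The match spans [4:11] → '<y0jtp>'.

'<y0jtp>'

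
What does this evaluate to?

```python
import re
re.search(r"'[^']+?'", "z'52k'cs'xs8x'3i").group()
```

"'52k'"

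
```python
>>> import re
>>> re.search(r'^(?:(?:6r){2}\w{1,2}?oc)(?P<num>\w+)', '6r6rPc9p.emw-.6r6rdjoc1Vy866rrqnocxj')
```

Pattern: anchored at the start of the string; then the literal '6r' repeated 2 times, then 1 to 2 of a word character (lazy), then the literal 'oc' (non-capturing group); then one or more of a word character (captured as 'num').
Here nothing in the string fits, so the call returns None.

None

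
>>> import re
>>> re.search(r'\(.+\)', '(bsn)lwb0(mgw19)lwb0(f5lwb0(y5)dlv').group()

'(bsn)lwb0(mgw19)lwb0(f5lwb0(y5)'

The match spans [0:31] → '(bsn)lwb0(mgw19)lwb0(f5lwb0(y5)'.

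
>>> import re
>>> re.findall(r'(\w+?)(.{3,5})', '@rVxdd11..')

[('r', 'Vxdd1')]

Because the quantifier is non-greedy, it stops expanding at the earliest point where the rest of the pattern can succeed.
`findall` packs the 2 group values into a tuple for every match.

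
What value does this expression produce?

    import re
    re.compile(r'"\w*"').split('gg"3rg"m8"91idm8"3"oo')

Matches to split on: at [2:7] → '"3rg"'; at [9:17] → '"91idm8"'.
Splitting on the pattern gives 3 pieces.

['gg', 'm8', '3"oo']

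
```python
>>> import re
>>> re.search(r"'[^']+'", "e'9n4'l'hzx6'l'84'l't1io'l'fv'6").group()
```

"'9n4'"

The match spans [1:6] → "'9n4'".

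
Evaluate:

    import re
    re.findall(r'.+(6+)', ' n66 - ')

This matches one or more of any character; then one or more of a literal '6' (captured).
Scanning left to right: at [0:4] match ' n66', group 1 = '6'.
Because there's exactly one group, `findall` drops the full match and keeps group 1 from the one hit.

['6']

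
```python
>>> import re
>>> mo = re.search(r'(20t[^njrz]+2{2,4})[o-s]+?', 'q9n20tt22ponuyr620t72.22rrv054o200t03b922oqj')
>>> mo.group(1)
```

The match spans [3:10] → '20tt22p'.
Captured: group 1 = '20tt22'.

'20tt22'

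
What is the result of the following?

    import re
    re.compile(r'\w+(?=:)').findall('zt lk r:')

Because the assertion is zero-width, the text it checks is not consumed and won't appear in the result.
`findall` yields the raw match text (1 of them) because the pattern has no groups.

['r']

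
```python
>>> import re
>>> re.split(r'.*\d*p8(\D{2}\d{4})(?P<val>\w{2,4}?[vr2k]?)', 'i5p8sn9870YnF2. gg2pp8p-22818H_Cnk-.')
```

['', 'p-2281', '8H', '_Cnk-.']

Because the quantifier is non-greedy, it stops expanding at the earliest point where the rest of the pattern can succeed.
Because the pattern has a capturing group, `split` also inserts each captured text between the pieces.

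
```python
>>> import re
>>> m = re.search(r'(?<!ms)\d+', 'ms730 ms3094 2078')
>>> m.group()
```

'30'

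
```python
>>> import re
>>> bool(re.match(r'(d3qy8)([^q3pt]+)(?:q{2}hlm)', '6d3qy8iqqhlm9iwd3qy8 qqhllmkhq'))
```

False

The pattern matches the literal 'd3q', then the literal 'y8' (captured); then one or more of any character except [q3pt] (captured); then exactly 2 of the literal 'q', then the literal 'hlm' (non-capturing group).
With `match`, the pattern is implicitly anchored at the beginning.
Here the pattern fails at index 0, so the call returns None, and `bool(None)` is False.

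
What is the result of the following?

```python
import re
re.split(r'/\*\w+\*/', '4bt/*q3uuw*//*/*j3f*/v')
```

Each match becomes a cut point; 3 segments remain.

['4bt', '/*', 'v']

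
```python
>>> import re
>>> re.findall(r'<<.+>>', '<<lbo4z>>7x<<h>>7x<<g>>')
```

['<<lbo4z>>7x<<h>>7x<<g>>']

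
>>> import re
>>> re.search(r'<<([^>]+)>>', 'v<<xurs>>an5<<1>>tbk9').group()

`search` walks the string left to right and returns the first match it finds.
The match spans [1:9] → '<<xurs>>'.
Captured: group 1 = 'xurs'.

'<<xurs>>'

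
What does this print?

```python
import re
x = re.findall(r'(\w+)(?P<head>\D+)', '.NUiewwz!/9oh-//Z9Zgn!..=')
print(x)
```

[('NUiewwz', '!/'), ('9oh', '-//Z'), ('9Zgn', '!..=')]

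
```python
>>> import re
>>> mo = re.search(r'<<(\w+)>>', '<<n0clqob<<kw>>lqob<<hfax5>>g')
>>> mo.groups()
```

`re.search` tries every starting position until one works.
The match spans [9:15] → '<<kw>>'.
Captured: group 1 = 'kw'.

('kw',)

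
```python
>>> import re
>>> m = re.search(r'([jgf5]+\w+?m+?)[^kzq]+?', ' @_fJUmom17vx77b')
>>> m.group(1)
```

'fJUm'

The match spans [3:8] → 'fJUmo'.
Captured: group 1 = 'fJUm'.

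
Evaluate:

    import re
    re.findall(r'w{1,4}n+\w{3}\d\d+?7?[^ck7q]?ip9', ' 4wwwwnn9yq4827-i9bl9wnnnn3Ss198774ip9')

This matches 1 to 4 of the literal 'w', then one or more of a literal 'n', then exactly 3 of a word character; then a digit, then one or more of a digit (lazy); then optionally the literal '7', then optionally any character except [ck7q], then the literal 'ip9'.
With no groups in the pattern, `findall` gives back each whole match — 1 here.

['wnnnn3Ss198774ip9']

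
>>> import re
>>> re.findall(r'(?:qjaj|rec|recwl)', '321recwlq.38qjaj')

['rec', 'qjaj']

`|` is ordered: at each position the engine commits to the first alternative that works.
`findall` yields the raw match text (2 of them) because the pattern has no groups.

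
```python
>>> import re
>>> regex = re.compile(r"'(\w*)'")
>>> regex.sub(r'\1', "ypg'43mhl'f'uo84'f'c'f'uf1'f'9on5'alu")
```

Matches: at [3:10] → "'43mhl'"; at [11:17] → "'uo84'"; at [18:21] → "'c'"; at [22:27] → "'uf1'"; at [28:34] → "'9on5'".
`\1` in the replacement pulls in group 1's text for each match.

'ypg43mhlfuo84fcfuf1f9on5alu'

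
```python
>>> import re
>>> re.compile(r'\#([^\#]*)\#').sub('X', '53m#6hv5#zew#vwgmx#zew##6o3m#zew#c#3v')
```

Matches: at [3:9] → '#6hv5#'; at [12:19] → '#vwgmx#'; at [22:24] → '##'; at [28:33] → '#zew#'.
Every occurrence is swapped for 'X'.

'53mXzewXzewX6o3mXc#3v'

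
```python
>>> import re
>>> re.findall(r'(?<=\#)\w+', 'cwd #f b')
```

['f']

The lookaround is zero-width — it requires the adjacent text to match without consuming it, so the asserted text isn't part of the match.
Scanning left to right: at [5:6] → 'f'.
Since nothing is captured, `findall` lists the 1 matched substring directly.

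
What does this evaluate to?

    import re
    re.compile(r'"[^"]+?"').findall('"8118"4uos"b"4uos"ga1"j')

['"8118"', '"b"', '"ga1"']

No capturing groups, so `findall` returns the 3 full match strings.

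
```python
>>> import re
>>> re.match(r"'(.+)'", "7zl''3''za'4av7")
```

None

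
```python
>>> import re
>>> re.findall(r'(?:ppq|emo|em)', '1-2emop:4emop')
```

`|` is ordered: at each position the engine commits to the first alternative that works.
Walking the string: at [3:6] → 'emo'; at [9:12] → 'emo'.
Since nothing is captured, `findall` lists the 2 matched substrings directly.

['emo', 'emo']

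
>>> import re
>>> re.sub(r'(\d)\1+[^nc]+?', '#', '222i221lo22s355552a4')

'##lo#3#a4'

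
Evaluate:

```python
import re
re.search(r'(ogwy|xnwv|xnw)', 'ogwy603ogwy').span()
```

The match spans [0:4] → 'ogwy'.

(0, 4)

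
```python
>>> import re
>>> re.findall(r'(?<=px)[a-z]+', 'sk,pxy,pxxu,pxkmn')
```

The `(?=…)`/`(?<=…)` assertion just peeks at neighbouring text; it doesn't advance the match position.
Matches: at [5:6] → 'y'; at [9:11] → 'xu'; at [14:17] → 'kmn'.
`findall` yields the raw match text (3 of them) because the pattern has no groups.

['y', 'xu', 'kmn']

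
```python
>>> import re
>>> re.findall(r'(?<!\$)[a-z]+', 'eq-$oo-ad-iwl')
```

The negative lookahead/lookbehind blocks any match where the forbidden context is present.
Walking the string: at [0:2] → 'eq'; at [5:6] → 'o'; at [7:9] → 'ad'; at [10:13] → 'iwl'.
No capturing groups, so `findall` returns the 4 full match strings.

['eq', 'o', 'ad', 'iwl']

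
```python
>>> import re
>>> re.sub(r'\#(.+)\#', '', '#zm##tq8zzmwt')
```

Matches: at [0:5] → '#zm##'.
`sub` substitutes '' at each match site.

'tq8zzmwt'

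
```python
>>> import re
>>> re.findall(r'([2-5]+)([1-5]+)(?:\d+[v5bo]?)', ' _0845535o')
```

Pattern: one or more of a character in [2-5] (captured); then one or more of a character in [1-5] (captured); then one or more of a digit, then optionally one of [v5bo] (non-capturing group).
Matches: at [4:10] match '45535o', groups = ('455', '3').
Multiple groups make `findall` return tuples — one 2-tuple for the one match.

[('455', '3')]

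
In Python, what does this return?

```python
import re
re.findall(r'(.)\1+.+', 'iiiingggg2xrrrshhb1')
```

`\1` is not a pattern — it's the concrete string captured by group 1, re-applied verbatim.
Matches: at [0:19] match 'iiiingggg2xrrrshhb1', group 1 = 'i'.
One capturing group, so `findall` returns just the captured substring from the one match — 1 in all.

['i']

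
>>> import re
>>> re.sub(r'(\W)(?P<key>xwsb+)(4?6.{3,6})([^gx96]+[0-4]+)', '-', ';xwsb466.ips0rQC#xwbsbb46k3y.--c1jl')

'-rQC#xwbsbb46k3y.--c1jl'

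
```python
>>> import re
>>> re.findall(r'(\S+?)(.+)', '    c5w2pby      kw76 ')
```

[('c', '5w2pby      kw76 ')]

Pattern: one or more of a non-whitespace character (lazy) (captured); then one or more of any character (captured).
Lazy quantifiers expand one character at a time until the remainder of the pattern can match.
Walking the string: at [4:22] match 'c5w2pby      kw76 ', groups = ('c', '5w2pby      kw76 ').
Multiple groups make `findall` return tuples — one 2-tuple for the one match.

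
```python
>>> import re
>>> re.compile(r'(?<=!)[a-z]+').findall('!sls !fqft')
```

Because the assertion is zero-width, the text it checks is not consumed and won't appear in the result.
Walking the string: at [1:4] → 'sls'; at [6:10] → 'fqft'.
Since nothing is captured, `findall` lists the 2 matched substrings directly.

['sls', 'fqft']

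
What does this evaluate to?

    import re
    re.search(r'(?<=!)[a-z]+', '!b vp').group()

'b'

The lookaround is zero-width — it requires the adjacent text to match without consuming it, so the asserted text isn't part of the match.
`re.search` tries every starting position until one works.
The match spans [1:2] → 'b'.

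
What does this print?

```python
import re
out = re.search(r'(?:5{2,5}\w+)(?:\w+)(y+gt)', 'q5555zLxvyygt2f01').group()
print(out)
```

5555zLxvyygt

Pattern: 2 to 5 of the literal '5', then one or more of a word character (non-capturing group); then one or more of a word character (non-capturing group); then one or more of the literal 'y', then the literal 'gt' (captured).
The match spans [1:13] → '5555zLxvyygt'.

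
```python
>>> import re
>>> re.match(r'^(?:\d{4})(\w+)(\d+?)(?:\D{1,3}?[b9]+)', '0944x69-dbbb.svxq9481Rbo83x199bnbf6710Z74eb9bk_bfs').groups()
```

('x6', '9')

Pattern: anchored at the start of the string; then exactly 4 of a digit (non-capturing group); then one or more of a word character (captured); then one or more of a digit (lazy) (captured); then 1 to 3 of a non-digit (lazy), then one or more of one of [b9] (non-capturing group).
`re.match` only tries the pattern at the start of the string.
The match spans [0:12] → '0944x69-dbbb'.
Captured: group 1 = 'x6', group 2 = '9'.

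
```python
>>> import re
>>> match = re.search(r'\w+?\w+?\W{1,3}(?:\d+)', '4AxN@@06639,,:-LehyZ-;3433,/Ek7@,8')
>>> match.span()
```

(0, 11)

This matches one or more of a word character (lazy), then one or more of a word character (lazy), then 1 to 3 of a non-word character; then one or more of a digit (non-capturing group).
Unlike `match`, `search` isn't anchored — it looks for the pattern anywhere in the string.
The match spans [0:11] → '4AxN@@06639'.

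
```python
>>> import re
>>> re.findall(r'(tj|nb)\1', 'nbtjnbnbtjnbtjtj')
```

A backreference is literal: `\1` must see the identical characters the first group matched.
One capturing group, so `findall` returns just the captured substring from each match — 2 in all.

['nb', 'tj']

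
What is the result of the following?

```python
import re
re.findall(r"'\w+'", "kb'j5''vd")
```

Walking the string: at [2:6] → "'j5'".
With no groups in the pattern, `findall` gives back each whole match — 1 here.

["'j5'"]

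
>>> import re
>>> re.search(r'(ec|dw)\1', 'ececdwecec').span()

After group 1 captures some text, `\1` only succeeds where that same text appears again.
The match spans [0:4] → 'ecec'.

(0, 4)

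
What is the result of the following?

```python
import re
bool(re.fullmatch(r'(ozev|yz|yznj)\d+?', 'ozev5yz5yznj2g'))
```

`re.fullmatch` is like wrapping the pattern in `^…$` (in single-line mode).
Here the string isn't matched end-to-end, so the call returns None, and `bool(None)` is False.

False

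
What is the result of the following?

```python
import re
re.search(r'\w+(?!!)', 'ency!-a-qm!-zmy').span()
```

`(?!…)`/`(?<!…)` only lets a position through if the neighbouring text does NOT match; no characters are consumed.
The match spans [0:3] → 'enc'.

(0, 3)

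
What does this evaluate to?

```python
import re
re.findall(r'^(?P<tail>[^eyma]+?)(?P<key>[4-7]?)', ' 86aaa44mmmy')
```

[(' ', '')]

Lazy quantifiers expand one character at a time until the remainder of the pattern can match.
Multiple groups make `findall` return tuples — one 2-tuple for the one match.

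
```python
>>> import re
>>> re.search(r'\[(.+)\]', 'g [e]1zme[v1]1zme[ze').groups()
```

('e]1zme[v1',)

The match spans [2:13] → '[e]1zme[v1]'.
Captured: group 1 = 'e]1zme[v1'.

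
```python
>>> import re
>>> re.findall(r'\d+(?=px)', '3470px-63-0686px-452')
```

Lookahead/lookbehind check context without consuming it, so the matched span excludes the asserted characters.
Walking the string: at [0:4] → '3470'; at [10:14] → '0686'.
With no groups in the pattern, `findall` gives back each whole match — 2 here.

['3470', '0686']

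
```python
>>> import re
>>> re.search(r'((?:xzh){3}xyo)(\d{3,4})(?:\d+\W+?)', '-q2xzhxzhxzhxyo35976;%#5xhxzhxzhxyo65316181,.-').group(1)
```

'xzhxzhxzhxyo'

The match spans [3:21] → 'xzhxzhxzhxyo35976;'.
Captured: group 1 = 'xzhxzhxzhxyo', group 2 = '3597'.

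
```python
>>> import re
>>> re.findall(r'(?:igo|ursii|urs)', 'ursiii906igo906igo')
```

`|` is ordered: at each position the engine commits to the first alternative that works.
Walking the string: at [0:5] → 'ursii'; at [9:12] → 'igo'; at [15:18] → 'igo'.
No capturing groups, so `findall` returns the 3 full match strings.

['ursii', 'igo', 'igo']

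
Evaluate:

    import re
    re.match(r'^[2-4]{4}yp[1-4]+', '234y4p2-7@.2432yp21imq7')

None

`match` is anchored at position 0; if the pattern doesn't fit there, it returns None.
Here the pattern fails at index 0, so the call returns None.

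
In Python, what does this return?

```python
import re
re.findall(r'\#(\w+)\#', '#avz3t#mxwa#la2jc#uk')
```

['avz3t', 'la2jc']

Because there's exactly one group, `findall` drops the full match and keeps group 1 from each hit.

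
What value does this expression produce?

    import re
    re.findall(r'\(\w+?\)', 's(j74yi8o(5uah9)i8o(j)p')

['(5uah9)', '(j)']

Since nothing is captured, `findall` lists the 2 matched substrings directly.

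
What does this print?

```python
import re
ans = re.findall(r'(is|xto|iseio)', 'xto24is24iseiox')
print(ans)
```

['xto', 'is', 'is']

`|` is ordered: at each position the engine commits to the first alternative that works.
Matches: at [0:3] match 'xto', group 1 = 'xto'; at [5:7] match 'is', group 1 = 'is'; at [9:11] match 'is', group 1 = 'is'.
One capturing group, so `findall` returns just the captured substring from each match — 3 in all.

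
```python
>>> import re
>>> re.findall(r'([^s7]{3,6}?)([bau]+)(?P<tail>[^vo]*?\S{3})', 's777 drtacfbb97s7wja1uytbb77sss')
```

A non-greedy quantifier consumes as few characters as it can — just enough that the remainder of the pattern still matches from where it stops; whatever follows it matches normally.
`findall` packs the 3 group values into a tuple for every match.

[(' drt', 'a', 'cfb'), ('wja1', 'u', 'ytb')]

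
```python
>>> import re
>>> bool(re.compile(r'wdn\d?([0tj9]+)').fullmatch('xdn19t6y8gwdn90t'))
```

False

Pattern: the literal 'wdn', then optionally a digit; then one or more of one of [0tj9] (captured).
`re.fullmatch` requires the pattern to consume the entire string.
Here the string isn't matched end-to-end, so the call returns None, and `bool(None)` is False.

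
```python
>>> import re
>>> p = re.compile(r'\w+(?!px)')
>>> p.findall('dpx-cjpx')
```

`(?!…)`/`(?<!…)` only lets a position through if the neighbouring text does NOT match; no characters are consumed.
`findall` yields the raw match text (2 of them) because the pattern has no groups.

['dpx', 'cjpx']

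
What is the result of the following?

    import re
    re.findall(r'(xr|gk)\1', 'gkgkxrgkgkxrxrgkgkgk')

['gk', 'gk', 'xr', 'gk']

A backreference is literal: `\1` must see the identical characters the first group matched.
Matches: at [0:4] match 'gkgk', group 1 = 'gk'; at [6:10] match 'gkgk', group 1 = 'gk'; at [10:14] match 'xrxr', group 1 = 'xr'; at [14:18] match 'gkgk', group 1 = 'gk'.
One capturing group, so `findall` returns just the captured substring from each match — 4 in all.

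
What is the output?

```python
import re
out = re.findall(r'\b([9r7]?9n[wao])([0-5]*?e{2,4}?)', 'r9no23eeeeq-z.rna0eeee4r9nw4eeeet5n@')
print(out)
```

Because the quantifier is non-greedy, it stops expanding at the earliest point where the rest of the pattern can succeed.
Multiple groups make `findall` return tuples — one 2-tuple for the one match.

[('r9no', '23ee')]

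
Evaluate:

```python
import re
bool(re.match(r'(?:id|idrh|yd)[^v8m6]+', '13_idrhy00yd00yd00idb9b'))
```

False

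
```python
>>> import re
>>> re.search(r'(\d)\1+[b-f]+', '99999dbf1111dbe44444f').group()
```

After group 1 captures some text, `\1` only succeeds where that same text appears again.
`re.search` tries every starting position until one works.
The match spans [0:8] → '99999dbf'.
Captured: group 1 = '9'.

'99999dbf'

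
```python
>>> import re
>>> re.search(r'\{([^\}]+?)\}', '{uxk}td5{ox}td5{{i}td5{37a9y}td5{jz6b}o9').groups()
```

('uxk',)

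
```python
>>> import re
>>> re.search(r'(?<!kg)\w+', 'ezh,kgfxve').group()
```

Because the assertion is negative and zero-width, positions next to the forbidden text are skipped.
`re.search` scans for the first position where the pattern succeeds.
The match spans [0:3] → 'ezh'.

'ezh'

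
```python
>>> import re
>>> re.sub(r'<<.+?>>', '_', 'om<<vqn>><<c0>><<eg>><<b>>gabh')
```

'om____gabh'

With the lazy modifier that quantifier settles for the fewest repetitions that let the rest of the pattern succeed (the atoms after it are unaffected and can still be greedy).
`sub` substitutes '_' at each match site.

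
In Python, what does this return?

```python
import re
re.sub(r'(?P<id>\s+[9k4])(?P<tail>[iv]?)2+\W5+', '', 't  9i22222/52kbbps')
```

Each match is replaced by ''.

't2kbbps'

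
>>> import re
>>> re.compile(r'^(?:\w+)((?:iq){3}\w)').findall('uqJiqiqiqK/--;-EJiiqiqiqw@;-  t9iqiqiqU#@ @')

The pattern matches anchored at the start of the string; then one or more of a word character (non-capturing group); then the literal 'iq' repeated 3 times, then a word character (captured).
One capturing group, so `findall` returns just the captured substring from the one match — 1 in all.

['iqiqiqK']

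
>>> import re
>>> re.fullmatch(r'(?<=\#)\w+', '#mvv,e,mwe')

None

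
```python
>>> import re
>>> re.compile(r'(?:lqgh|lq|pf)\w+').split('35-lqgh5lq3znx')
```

['35-', '']

Splitting on the pattern gives 2 pieces.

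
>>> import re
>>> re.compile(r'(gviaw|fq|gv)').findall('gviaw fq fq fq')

['gviaw', 'fq', 'fq', 'fq']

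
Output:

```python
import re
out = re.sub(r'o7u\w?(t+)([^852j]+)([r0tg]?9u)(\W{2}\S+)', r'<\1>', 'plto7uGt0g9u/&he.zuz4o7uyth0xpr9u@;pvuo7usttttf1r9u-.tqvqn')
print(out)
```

plt<t>

This matches the literal 'o7u', then optionally a word character; then one or more of a literal 't' (captured); then one or more of any character except [852j] (captured); then optionally one of [r0tg], then the literal '9u' (captured); then exactly 2 of a non-word character, then one or more of a non-whitespace character (captured).
Matches: at [3:58] → 'o7uGt0g9u/&he.zuz4o7uyth0xpr9u@;pvuo7usttttf1r9u-.tqvqn'.
The replacement refers to a captured group, so each match is rewritten using its own captured text.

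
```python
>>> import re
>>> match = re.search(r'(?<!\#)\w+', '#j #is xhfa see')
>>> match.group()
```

`(?!…)`/`(?<!…)` only lets a position through if the neighbouring text does NOT match; no characters are consumed.
`search` walks the string left to right and returns the first match it finds.
The match spans [5:6] → 's'.

's'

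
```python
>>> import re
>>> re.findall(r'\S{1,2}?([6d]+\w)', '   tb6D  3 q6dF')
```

['6D', '6dF']

The pattern matches 1 to 2 of a non-whitespace character (lazy); then one or more of one of [6d], then a word character (captured).
Lazy quantifiers expand one character at a time until the remainder of the pattern can match.
Walking the string: at [3:7] match 'tb6D', group 1 = '6D'; at [11:15] match 'q6dF', group 1 = '6dF'.
Because there's exactly one group, `findall` drops the full match and keeps group 1 from each hit.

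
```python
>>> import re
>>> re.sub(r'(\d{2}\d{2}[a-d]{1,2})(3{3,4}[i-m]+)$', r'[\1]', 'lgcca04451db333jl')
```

The replacement refers to a captured group, so each match is rewritten using its own captured text.

'lgcca0[4451db]'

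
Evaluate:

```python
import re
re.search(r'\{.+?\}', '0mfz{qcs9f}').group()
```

The match spans [4:11] → '{qcs9f}'.

'{qcs9f}'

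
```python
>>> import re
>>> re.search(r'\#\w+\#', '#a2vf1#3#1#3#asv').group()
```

Unlike `match`, `search` isn't anchored — it looks for the pattern anywhere in the string.
The match spans [0:7] → '#a2vf1#'.

'#a2vf1#'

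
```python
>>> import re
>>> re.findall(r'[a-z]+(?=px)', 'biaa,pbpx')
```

The `(?=…)`/`(?<=…)` assertion just peeks at neighbouring text; it doesn't advance the match position.
Walking the string: at [5:7] → 'pb'.
Since nothing is captured, `findall` lists the 1 matched substring directly.

['pb']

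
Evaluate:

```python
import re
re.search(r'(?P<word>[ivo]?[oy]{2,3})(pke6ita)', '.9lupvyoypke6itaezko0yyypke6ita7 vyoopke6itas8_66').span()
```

(5, 16)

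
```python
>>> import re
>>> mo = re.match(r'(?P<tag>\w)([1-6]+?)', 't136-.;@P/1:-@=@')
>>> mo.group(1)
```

't'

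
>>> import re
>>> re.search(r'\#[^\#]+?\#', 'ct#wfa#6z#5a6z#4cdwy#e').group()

'#wfa#'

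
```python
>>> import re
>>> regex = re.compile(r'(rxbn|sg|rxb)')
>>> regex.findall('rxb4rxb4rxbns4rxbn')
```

Alternation tries branches left to right and keeps the first one that lets the overall match succeed at that position.
Scanning left to right: at [0:3] match 'rxb', group 1 = 'rxb'; at [4:7] match 'rxb', group 1 = 'rxb'; at [8:12] match 'rxbn', group 1 = 'rxbn'; at [14:18] match 'rxbn', group 1 = 'rxbn'.
With a single group, `findall` returns only what that group captured — 4 items.

['rxb', 'rxb', 'rxbn', 'rxbn']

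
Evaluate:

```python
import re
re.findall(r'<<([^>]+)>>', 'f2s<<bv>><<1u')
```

['bv']

Walking the string: at [3:9] match '<<bv>>', group 1 = 'bv'.
`findall` collects group 1 from the one match (1 total).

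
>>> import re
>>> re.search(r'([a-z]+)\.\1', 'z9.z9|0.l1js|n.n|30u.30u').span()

(13, 16)

The backreference `\1` re-matches whatever the first group consumed, character for character.
`re.search` scans for the first position where the pattern succeeds.
The match spans [13:16] → 'n.n'.
Captured: group 1 = 'n'.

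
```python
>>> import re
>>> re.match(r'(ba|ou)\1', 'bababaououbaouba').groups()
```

('ba',)

After group 1 captures some text, `\1` only succeeds where that same text appears again.
`re.match` won't scan ahead — the pattern has to work from the very first character.
The match spans [0:4] → 'baba'.
Captured: group 1 = 'ba'.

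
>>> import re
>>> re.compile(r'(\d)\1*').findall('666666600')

['6', '0']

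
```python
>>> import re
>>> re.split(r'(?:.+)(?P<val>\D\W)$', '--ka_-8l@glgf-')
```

['', 'f-', '']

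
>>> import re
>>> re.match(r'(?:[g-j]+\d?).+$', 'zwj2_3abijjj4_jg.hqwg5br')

With `match`, the pattern is implicitly anchored at the beginning.
Here the string doesn't start with a match, so the call returns None.

None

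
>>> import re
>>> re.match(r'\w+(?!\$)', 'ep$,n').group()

The negative lookaround is zero-width — it rules out positions where the adjacent text would match, without consuming anything.
`re.match` won't scan ahead — the pattern has to work from the very first character.
The match spans [0:1] → 'e'.

'e'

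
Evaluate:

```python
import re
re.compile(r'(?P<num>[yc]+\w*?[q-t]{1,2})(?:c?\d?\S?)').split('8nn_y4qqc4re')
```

['8nn_', 'y4qq', 'e']

Pattern: one or more of one of [yc], then zero or more of a word character (lazy), then 1 to 2 of a character in [q-t] (captured as 'num'); then optionally a literal 'c', then optionally a digit, then optionally a non-whitespace character (non-capturing group).
Matches to split on: at [4:11] → 'y4qqc4r'.
`re.split` interleaves the captured-group text with the surrounding fragments.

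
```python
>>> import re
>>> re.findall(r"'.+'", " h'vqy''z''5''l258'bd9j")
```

Scanning left to right: at [2:19] → "'vqy''z''5''l258'".
With no groups in the pattern, `findall` gives back each whole match — 1 here.

["'vqy''z''5''l258'"]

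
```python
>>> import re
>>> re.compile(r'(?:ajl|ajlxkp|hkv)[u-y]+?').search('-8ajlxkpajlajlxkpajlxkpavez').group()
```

'ajlx'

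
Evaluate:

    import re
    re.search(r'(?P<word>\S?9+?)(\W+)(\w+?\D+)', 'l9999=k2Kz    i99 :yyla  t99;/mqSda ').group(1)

The match spans [0:15] → 'l9999=k2Kz    i'.
Captured: group 1 = 'l9999', group 2 = '=', group 3 = 'k2Kz    i'.

'l9999'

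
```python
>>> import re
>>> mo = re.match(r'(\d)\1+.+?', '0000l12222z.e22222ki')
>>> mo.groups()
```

`\1` is not a pattern — it's the concrete string captured by group 1, re-applied verbatim.
With `match`, the pattern is implicitly anchored at the beginning.
The match spans [0:5] → '0000l'.
Captured: group 1 = '0'.

('0',)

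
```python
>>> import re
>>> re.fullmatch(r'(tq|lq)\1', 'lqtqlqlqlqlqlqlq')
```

None

The backreference `\1` re-matches whatever the first group consumed, character for character.
`fullmatch` succeeds only if the pattern covers the string from start to end.
Here the string isn't matched end-to-end, so the call returns None.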